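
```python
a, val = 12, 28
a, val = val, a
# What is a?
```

Trace:
`a, val = 12, 28` → a = 12; val = 28
`a, val = val, a` → a = 28; val = 12
So a = 28

Answer: 28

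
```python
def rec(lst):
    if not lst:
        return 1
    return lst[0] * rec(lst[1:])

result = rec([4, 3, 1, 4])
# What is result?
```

Product over [4, 3, 1, 4] = 4 * 3 * 1 * 4 = 48

Answer: 48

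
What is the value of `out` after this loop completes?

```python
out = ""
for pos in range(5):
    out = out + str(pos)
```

Concatenate digits 0 to 4
`out` takes the values: "" → "0" → "01" → "012" → "0123" → "01234"

Answer: "01234"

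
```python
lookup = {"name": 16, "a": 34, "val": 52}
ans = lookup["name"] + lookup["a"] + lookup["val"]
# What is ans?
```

Trace:
`lookup = {"name": 16, "a": 34, "val": 52}` → lookup = {'name': 16, 'a': 34, 'val': 52}
`ans = lookup["name"] + lookup["a"] + lookup["val"]` → ans = 102
So ans = 102

Answer: 102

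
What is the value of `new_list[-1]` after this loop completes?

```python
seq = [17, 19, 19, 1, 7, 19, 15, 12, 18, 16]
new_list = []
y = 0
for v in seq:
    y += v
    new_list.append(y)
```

Cumulative sum ends at 143
`new_list` takes the values: [] → [17] → [17, 36] → [17, 36, 55] → [17, 36, 55, 56] → [17, 36, 55, 56, 63] → [17, 36, 55, 56, 63, 82] → [17, 36, 55, 56, 63, 82, 97] → [17, 36, 55, 56, 63, 82, 97, 109] → [17, 36, 55, 56, 63, 82, 97, 109, 127] → [17, 36, 55, 56, 63, 82, 97, 109, 127, 143]
So `new_list[-1]` = 143

Answer: 143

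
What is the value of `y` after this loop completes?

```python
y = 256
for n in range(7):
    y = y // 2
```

Halve 7 times: 256 // 2^7 = 2
`y` takes the values: 256 → 128 → 64 → 32 → 16 → 8 → 4 → 2

Answer: 2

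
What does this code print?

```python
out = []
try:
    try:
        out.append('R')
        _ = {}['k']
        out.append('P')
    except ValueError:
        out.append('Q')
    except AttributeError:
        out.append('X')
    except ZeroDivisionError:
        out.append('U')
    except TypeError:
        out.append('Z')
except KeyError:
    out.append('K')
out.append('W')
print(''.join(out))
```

Execution trace: 'R' (try body) → 'K' (outer except KeyError) → 'W' (after the try/except). Output: RKW

Answer: RKW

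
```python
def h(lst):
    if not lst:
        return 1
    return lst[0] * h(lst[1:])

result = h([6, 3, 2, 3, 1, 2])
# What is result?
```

Product over [6, 3, 2, 3, 1, 2] = 6 * 3 * 2 * 3 * 1 * 2 = 216

Answer: 216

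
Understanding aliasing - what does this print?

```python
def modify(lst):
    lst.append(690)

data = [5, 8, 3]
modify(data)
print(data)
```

Key concept: function modifies passed list.
Step by step:
`data = [5, 8, 3]` → data = [5, 8, 3]
`modify(data)` → data = [5, 8, 3, 690]
`print(data)` → prints [5, 8, 3, 690]

Answer: [5, 8, 3, 690]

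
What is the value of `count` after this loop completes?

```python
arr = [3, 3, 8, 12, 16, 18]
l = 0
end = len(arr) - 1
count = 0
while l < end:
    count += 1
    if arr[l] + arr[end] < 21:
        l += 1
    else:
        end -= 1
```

Steps to find pair summing to 21
`count` takes the values: 0 → 1 → 2 → 3 → 4 → 5

Answer: 5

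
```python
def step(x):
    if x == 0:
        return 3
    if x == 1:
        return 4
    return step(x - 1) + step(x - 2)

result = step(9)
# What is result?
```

Build up from base cases: step(0)=3, step(1)=4, step(2)=7, step(3)=11, step(4)=18, step(5)=29, step(6)=47, ..., step(9)=199

Answer: 199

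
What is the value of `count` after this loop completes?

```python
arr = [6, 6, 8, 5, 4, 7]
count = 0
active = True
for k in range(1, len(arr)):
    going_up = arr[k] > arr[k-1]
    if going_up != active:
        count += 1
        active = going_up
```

Count direction changes in [6, 6, 8, 5, 4, 7]
`count` takes the values: 0 → 1 → 2 → 3 → 4

Answer: 4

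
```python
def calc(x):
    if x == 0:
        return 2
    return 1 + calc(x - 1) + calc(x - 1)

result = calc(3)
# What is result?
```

calc(x) = 1 + 2·calc(x-1), calc(0)=2. Closed form: (2+1)·2^3 - 1 = 23.

Answer: 23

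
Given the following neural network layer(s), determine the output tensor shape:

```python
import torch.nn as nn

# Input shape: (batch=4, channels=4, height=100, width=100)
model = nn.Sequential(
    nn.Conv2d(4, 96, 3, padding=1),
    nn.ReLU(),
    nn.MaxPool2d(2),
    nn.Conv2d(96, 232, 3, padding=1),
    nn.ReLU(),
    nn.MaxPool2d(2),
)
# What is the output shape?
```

Input: (4, 4, 100, 100) -> after first Conv2d: (4, 96, 100, 100) -> after first MaxPool2d: (4, 96, 50, 50) -> after second Conv2d: (4, 232, 50, 50) -> Output: (4, 232, 25, 25)

Answer: (4, 232, 25, 25)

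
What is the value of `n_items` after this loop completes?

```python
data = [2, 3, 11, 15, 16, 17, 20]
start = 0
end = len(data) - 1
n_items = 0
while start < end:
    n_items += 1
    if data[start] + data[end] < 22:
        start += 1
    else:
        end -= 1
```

Steps to find pair summing to 22
`n_items` takes the values: 0 → 1 → 2 → 3 → 4 → 5 → 6

Answer: 6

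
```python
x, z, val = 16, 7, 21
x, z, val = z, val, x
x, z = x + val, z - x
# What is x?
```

Trace:
`x, z, val = 16, 7, 21` → x = 16; z = 7; val = 21
`x, z, val = z, val, x` → x = 7; z = 21; val = 16
`x, z = x + val, z - x` → x = 23; z = 14
So x = 23

Answer: 23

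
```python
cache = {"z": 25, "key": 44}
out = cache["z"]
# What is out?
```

Trace:
`cache = {"z": 25, "key": 44}` → cache = {'z': 25, 'key': 44}
`out = cache["z"]` → out = 25
So out = 25

Answer: 25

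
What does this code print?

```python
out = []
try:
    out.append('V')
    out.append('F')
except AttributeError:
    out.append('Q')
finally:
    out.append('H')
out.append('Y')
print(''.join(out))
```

Execution trace: 'V' (try body) → 'F' (try body, no exception) → 'H' (finally) → 'Y' (after the try/except). Output: VFHY

Answer: VFHY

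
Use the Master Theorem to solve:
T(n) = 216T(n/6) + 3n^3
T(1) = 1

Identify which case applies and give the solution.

a=216, b=6, f(n)=3n^3. log_6(216) = 3. Since c=3 = 3, Case 2 applies: T(n) = Θ(n^log_b(a) · log n) = O(n^3 log n).

Answer: O(n^3 log n) - Case 2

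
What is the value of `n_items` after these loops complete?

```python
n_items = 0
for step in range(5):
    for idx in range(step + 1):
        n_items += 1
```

Triangle: 1 + 2 + ... + 5
`n_items` takes the values: 0 → 1 → 2 → 3 → 4 → 5 → 6 → 7 → 8 → 9 → 10 → 11 → 12 → 13 → 14 → 15

Answer: 15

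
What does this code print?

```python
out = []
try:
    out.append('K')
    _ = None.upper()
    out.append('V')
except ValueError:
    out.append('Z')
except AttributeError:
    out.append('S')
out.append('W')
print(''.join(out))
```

Execution trace: 'K' (try body) → 'S' (except AttributeError) → 'W' (after the try/except). Output: KSW

Answer: KSW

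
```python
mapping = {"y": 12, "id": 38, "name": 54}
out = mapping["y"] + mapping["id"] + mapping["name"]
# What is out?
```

Trace:
`mapping = {"y": 12, "id": 38, "name": 54}` → mapping = {'y': 12, 'id': 38, 'name': 54}
`out = mapping["y"] + mapping["id"] + mapping["name"]` → out = 104
So out = 104

Answer: 104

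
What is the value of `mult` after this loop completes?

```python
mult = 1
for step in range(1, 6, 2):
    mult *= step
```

Product of 1, 3, 5, ... up to 5
`mult` takes the values: 1 → 3 → 15

Answer: 15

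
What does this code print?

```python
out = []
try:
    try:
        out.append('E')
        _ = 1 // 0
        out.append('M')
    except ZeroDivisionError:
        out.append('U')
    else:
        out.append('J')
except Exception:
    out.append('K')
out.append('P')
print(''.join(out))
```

Execution trace: 'E' (inner try body) → 'U' (inner except ZeroDivisionError) → 'P' (after the try/except). Output: EUP

Answer: EUP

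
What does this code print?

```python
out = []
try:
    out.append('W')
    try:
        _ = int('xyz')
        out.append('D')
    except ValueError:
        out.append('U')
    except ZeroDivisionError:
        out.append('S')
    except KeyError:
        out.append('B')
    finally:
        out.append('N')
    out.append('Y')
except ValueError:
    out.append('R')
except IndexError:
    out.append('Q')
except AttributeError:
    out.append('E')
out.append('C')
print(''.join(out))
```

Execution trace: 'W' (try body) → 'U' (inner except ValueError) → 'N' (inner finally) → 'Y' (try body, no exception) → 'C' (after the try/except). Output: WUNYC

Answer: WUNYC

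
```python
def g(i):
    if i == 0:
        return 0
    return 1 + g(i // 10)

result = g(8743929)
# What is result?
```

Count of digits of 8743929: 7

Answer: 7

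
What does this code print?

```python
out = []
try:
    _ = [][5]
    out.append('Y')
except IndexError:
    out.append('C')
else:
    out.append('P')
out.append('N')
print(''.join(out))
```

Execution trace: 'C' (except IndexError) → 'N' (after the try/except). Output: CN

Answer: CN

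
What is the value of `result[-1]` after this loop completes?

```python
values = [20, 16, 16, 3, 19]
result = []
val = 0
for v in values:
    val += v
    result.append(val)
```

Cumulative sum ends at 74
`result` takes the values: [] → [20] → [20, 36] → [20, 36, 52] → [20, 36, 52, 55] → [20, 36, 52, 55, 74]
So `result[-1]` = 74

Answer: 74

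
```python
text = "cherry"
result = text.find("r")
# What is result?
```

Trace:
`text = "cherry"` → text = 'cherry'
`result = text.find("r")` → result = 3
So result = 3

Answer: 3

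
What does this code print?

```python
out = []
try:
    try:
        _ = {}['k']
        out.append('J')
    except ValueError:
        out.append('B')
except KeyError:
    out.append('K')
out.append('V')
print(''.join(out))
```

Execution trace: 'K' (outer except KeyError) → 'V' (after the try/except). Output: KV

Answer: KV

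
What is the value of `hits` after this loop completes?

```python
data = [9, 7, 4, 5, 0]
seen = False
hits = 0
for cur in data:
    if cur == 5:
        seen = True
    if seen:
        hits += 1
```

Count elements after first 5 in [9, 7, 4, 5, 0]
`hits` takes the values: 0 → 1 → 2

Answer: 2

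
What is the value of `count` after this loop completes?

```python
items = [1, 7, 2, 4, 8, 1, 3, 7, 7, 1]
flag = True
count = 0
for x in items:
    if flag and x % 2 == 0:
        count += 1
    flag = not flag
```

Count even values at even positions
`count` takes the values: 0 → 1 → 2

Answer: 2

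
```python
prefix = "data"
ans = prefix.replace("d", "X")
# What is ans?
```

Trace:
`prefix = "data"` → prefix = 'data'
`ans = prefix.replace("d", "X")` → ans = 'Xata'
So ans = 'Xata'

Answer: 'Xata'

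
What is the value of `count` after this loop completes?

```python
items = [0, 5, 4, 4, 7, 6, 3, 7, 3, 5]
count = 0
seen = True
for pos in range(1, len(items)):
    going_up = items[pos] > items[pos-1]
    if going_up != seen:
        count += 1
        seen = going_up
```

Count direction changes in [0, 5, 4, 4, 7, 6, 3, 7, 3, 5]
`count` takes the values: 0 → 1 → 2 → 3 → 4 → 5 → 6

Answer: 6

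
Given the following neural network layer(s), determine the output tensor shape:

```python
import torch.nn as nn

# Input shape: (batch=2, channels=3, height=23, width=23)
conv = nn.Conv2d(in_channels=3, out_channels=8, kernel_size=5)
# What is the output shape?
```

Input: (2, 3, 23, 23) -> Output: (2, 8, 19, 19)

Answer: (2, 8, 19, 19)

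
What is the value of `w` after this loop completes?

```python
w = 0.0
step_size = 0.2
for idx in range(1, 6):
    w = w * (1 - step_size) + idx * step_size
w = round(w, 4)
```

Moving average with lr=0.2
`w` takes the values: 0.0 → 0.2 → 0.56 → 1.048 → 1.6384 → 2.31072 → 2.3107

Answer: 2.3107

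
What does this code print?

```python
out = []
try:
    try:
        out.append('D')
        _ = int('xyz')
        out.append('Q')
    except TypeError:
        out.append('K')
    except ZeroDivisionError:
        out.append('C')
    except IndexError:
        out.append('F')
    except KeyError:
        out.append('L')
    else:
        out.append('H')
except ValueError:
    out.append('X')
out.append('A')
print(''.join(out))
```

Execution trace: 'D' (try body) → 'X' (outer except ValueError) → 'A' (after the try/except). Output: DXA

Answer: DXA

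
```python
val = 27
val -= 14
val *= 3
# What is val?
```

Trace:
`val = 27` → val = 27
`val -= 14` → val = 13
`val *= 3` → val = 39
So val = 39

Answer: 39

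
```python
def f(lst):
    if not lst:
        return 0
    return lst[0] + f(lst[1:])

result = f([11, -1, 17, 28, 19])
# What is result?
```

11 + (-1) + 17 + 28 + 19 + 0 = 74

Answer: 74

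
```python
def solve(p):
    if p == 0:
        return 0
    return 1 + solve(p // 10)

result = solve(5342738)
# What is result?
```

Count of digits of 5342738: 7

Answer: 7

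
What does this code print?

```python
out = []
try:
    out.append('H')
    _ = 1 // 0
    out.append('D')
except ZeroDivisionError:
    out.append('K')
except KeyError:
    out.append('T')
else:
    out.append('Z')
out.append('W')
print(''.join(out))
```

Execution trace: 'H' (try body) → 'K' (except ZeroDivisionError) → 'W' (after the try/except). Output: HKW

Answer: HKW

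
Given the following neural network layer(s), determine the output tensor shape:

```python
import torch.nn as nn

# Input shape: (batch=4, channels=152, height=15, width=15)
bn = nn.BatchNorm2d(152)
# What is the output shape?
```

Input: (4, 152, 15, 15) -> Output: (4, 152, 15, 15)

Answer: (4, 152, 15, 15)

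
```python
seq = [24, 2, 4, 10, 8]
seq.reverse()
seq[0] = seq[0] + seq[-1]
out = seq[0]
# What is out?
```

Trace:
`seq = [24, 2, 4, 10, 8]` → seq = [24, 2, 4, 10, 8]
`seq.reverse()` → seq = [8, 10, 4, 2, 24]
`seq[0] = seq[0] + seq[-1]` → seq = [32, 10, 4, 2, 24]
`out = seq[0]` → out = 32
So out = 32

Answer: 32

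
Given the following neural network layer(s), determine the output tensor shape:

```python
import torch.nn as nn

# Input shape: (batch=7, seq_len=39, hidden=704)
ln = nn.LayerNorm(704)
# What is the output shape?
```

Input: (7, 39, 704) -> Output: (7, 39, 704)

Answer: (7, 39, 704)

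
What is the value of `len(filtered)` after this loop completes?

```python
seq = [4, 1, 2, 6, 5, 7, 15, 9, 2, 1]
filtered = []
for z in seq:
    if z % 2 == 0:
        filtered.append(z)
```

Count even numbers in [4, 1, 2, 6, 5, 7, 15, 9, 2, 1]
`filtered` takes the values: [] → [4] → [4, 2] → [4, 2, 6] → [4, 2, 6, 2]
So `len(filtered)` = 4

Answer: 4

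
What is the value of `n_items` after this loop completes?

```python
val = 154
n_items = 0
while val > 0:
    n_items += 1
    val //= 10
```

Count digits by repeated division by 10
`n_items` takes the values: 0 → 1 → 2 → 3

Answer: 3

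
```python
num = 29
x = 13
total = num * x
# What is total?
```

Trace:
`num = 29` → num = 29
`x = 13` → x = 13
`total = num * x` → total = 377
So total = 377

Answer: 377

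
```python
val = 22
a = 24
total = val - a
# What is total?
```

Trace:
`val = 22` → val = 22
`a = 24` → a = 24
`total = val - a` → total = -2
So total = -2

Answer: -2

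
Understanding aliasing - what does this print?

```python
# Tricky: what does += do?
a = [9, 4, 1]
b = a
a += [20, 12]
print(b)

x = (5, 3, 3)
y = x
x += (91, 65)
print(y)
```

Key concept: += behavior differs for mutable vs immutable.
Step by step:
`a = [9, 4, 1]` → a = [9, 4, 1]
`b = a` → b = [9, 4, 1] (same object as a)
`a += [20, 12]` → a = [9, 4, 1, 20, 12] (same object as b); b = [9, 4, 1, 20, 12] (same object as a)
`print(b)` → prints [9, 4, 1, 20, 12]
`x = (5, 3, 3)` → x = (5, 3, 3)
`y = x` → y = (5, 3, 3)
`x += (91, 65)` → x = (5, 3, 3, 91, 65)
`print(y)` → prints (5, 3, 3)

Answer:
[9, 4, 1, 20, 12]
(5, 3, 3)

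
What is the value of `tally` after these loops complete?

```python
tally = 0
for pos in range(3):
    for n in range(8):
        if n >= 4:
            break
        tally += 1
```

Inner breaks at 4, outer runs 3 times
`tally` takes the values: 0 → 1 → 2 → 3 → 4 → 5 → 6 → 7 → 8 → 9 → 10 → 11 → 12

Answer: 12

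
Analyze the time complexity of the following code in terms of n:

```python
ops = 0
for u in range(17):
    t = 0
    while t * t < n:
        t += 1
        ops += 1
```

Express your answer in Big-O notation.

Each loop level contributes: 1 × √n. Multiplying the contributions gives O(√n).

Answer: O(√n)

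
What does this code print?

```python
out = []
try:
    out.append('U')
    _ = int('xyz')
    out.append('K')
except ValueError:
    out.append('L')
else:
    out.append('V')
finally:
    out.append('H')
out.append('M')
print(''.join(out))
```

Execution trace: 'U' (try body) → 'L' (except ValueError) → 'H' (finally) → 'M' (after the try/except). Output: ULHM

Answer: ULHM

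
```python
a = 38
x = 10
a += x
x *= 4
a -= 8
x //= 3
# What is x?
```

Trace:
`a = 38` → a = 38
`x = 10` → x = 10
`a += x` → a = 48
`x *= 4` → x = 40
`a -= 8` → a = 40
`x //= 3` → x = 13
So x = 13

Answer: 13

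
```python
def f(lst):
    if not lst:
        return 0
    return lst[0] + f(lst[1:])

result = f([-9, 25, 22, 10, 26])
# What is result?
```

(-9) + 25 + 22 + 10 + 26 + 0 = 74

Answer: 74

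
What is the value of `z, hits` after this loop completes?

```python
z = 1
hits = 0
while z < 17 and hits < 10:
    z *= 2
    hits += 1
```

Double until >= 17 or 10 iterations
`z, hits` takes the values: (1, 0) → (2, 0) → (2, 1) → (4, 1) → (4, 2) → (8, 2) → (8, 3) → (16, 3) → (16, 4) → (32, 4) → (32, 5)

Answer: 32, 5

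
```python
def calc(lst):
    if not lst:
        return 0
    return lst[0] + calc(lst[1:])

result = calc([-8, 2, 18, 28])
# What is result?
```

(-8) + 2 + 18 + 28 + 0 = 40

Answer: 40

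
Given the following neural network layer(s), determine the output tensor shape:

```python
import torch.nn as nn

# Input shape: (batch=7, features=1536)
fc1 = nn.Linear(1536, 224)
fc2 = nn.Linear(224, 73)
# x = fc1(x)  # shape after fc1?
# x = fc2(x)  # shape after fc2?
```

Input: (7, 1536) -> after fc1: (7, 224) -> Output: (7, 73)

Answer: (7, 73)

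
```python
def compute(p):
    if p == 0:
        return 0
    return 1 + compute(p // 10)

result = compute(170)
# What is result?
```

Count of digits of 170: 3

Answer: 3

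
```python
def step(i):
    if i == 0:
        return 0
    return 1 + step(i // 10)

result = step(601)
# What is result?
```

Count of digits of 601: 3

Answer: 3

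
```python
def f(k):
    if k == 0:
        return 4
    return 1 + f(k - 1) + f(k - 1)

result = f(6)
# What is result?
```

f(k) = 1 + 2·f(k-1), f(0)=4. Closed form: (4+1)·2^6 - 1 = 319.

Answer: 319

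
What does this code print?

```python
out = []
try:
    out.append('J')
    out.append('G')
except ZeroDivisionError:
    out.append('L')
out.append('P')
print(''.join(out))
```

Execution trace: 'J' (try body) → 'G' (try body, no exception) → 'P' (after the try/except). Output: JGP

Answer: JGP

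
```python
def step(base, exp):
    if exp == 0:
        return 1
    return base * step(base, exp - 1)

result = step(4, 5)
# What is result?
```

step(4, 5) = 4 * 4 * 4 * 4 * 4 = 1024

Answer: 1024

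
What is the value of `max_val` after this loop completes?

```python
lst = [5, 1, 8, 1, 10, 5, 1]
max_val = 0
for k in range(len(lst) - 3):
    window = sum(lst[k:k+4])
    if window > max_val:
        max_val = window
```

Max sum of 4-element window in [5, 1, 8, 1, 10, 5, 1]
`max_val` takes the values: 0 → 15 → 20 → 24

Answer: 24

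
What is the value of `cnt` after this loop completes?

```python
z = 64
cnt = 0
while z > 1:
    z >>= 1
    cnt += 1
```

Count right shifts until 1
`cnt` takes the values: 0 → 1 → 2 → 3 → 4 → 5 → 6

Answer: 6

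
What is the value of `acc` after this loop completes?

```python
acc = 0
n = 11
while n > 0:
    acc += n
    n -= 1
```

Sum 11 down to 1
`acc` takes the values: 0 → 11 → 21 → 30 → 38 → 45 → 51 → 56 → 60 → 63 → 65 → 66

Answer: 66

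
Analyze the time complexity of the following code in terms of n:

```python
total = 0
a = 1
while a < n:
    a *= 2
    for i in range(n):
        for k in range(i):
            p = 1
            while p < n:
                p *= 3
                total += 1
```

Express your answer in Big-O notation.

Each loop level contributes: log n × n × n × log n. Multiplying the contributions gives O(n^2 log² n).

Answer: O(n^2 log² n)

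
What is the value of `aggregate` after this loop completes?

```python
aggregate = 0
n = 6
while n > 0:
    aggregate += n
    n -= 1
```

Sum 6 down to 1
`aggregate` takes the values: 0 → 6 → 11 → 15 → 18 → 20 → 21

Answer: 21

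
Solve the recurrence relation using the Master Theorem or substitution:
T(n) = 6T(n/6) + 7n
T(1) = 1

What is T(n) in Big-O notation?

By Master Theorem: a=6, b=6, f(n)=7n. Since log_6(6) = 1 and f(n) = Θ(n^1), Case 2 applies. T(n) = O(n log n).

Answer: O(n log n)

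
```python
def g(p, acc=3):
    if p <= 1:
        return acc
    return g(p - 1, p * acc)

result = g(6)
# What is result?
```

Accumulator trace (n, acc): (6, 3) -> (5, 18) -> (4, 90) -> (3, 360) -> (2, 1080) -> (1, 2160) -> return 2160

Answer: 2160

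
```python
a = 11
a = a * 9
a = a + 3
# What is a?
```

Trace:
`a = 11` → a = 11
`a = a * 9` → a = 99
`a = a + 3` → a = 102
So a = 102

Answer: 102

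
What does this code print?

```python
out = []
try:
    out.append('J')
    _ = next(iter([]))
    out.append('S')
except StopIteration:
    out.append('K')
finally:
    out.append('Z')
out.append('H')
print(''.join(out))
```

Execution trace: 'J' (try body) → 'K' (except StopIteration) → 'Z' (finally) → 'H' (after the try/except). Output: JKZH

Answer: JKZH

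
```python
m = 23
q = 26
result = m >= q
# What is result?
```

Trace:
`m = 23` → m = 23
`q = 26` → q = 26
`result = m >= q` → result = False
So result = False

Answer: False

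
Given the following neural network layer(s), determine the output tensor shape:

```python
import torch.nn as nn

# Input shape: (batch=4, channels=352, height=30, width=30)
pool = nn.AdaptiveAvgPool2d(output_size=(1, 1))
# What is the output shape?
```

Input: (4, 352, 30, 30) -> Output: (4, 352, 1, 1)

Answer: (4, 352, 1, 1)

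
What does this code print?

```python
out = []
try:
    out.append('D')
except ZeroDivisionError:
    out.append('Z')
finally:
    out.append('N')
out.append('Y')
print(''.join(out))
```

Execution trace: 'D' (try body, no exception) → 'N' (finally) → 'Y' (after the try/except). Output: DNY

Answer: DNY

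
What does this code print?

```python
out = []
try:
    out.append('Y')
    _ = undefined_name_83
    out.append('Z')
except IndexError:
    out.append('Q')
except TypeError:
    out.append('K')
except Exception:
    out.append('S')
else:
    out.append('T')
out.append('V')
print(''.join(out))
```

Execution trace: 'Y' (try body) → 'S' (except Exception) → 'V' (after the try/except). Output: YSV

Answer: YSV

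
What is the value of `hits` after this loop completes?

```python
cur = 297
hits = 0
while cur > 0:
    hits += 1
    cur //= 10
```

Count digits by repeated division by 10
`hits` takes the values: 0 → 1 → 2 → 3

Answer: 3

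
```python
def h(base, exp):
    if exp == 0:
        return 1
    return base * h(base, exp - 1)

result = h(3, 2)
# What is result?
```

h(3, 2) = 3 * 3 = 9

Answer: 9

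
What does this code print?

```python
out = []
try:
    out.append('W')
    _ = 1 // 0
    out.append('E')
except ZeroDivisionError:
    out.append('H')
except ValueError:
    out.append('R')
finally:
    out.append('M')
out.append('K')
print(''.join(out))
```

Execution trace: 'W' (try body) → 'H' (except ZeroDivisionError) → 'M' (finally) → 'K' (after the try/except). Output: WHMK

Answer: WHMK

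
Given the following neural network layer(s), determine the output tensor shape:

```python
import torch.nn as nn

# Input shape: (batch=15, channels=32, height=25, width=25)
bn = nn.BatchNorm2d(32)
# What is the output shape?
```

Input: (15, 32, 25, 25) -> Output: (15, 32, 25, 25)

Answer: (15, 32, 25, 25)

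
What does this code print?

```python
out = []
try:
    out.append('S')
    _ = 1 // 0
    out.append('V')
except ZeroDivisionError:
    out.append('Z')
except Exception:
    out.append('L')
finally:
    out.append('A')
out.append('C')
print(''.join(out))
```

Execution trace: 'S' (try body) → 'Z' (except ZeroDivisionError) → 'A' (finally) → 'C' (after the try/except). Output: SZAC

Answer: SZAC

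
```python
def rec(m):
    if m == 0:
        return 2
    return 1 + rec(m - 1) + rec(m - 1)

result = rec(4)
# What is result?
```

rec(m) = 1 + 2·rec(m-1), rec(0)=2. Closed form: (2+1)·2^4 - 1 = 47.

Answer: 47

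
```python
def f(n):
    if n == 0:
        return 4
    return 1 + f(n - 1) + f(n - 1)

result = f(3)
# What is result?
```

f(n) = 1 + 2·f(n-1), f(0)=4. Closed form: (4+1)·2^3 - 1 = 39.

Answer: 39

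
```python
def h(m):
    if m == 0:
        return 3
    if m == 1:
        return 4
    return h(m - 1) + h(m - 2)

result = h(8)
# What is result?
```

Build up from base cases: h(0)=3, h(1)=4, h(2)=7, h(3)=11, h(4)=18, h(5)=29, h(6)=47, ..., h(8)=123

Answer: 123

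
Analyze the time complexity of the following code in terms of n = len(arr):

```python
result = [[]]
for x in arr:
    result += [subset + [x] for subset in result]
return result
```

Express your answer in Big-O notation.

This is subset (power-set) generation — 2^n subsets, each materialised as a list of up to n elements. Time complexity: O(n · 2^n).

Answer: O(n · 2^n)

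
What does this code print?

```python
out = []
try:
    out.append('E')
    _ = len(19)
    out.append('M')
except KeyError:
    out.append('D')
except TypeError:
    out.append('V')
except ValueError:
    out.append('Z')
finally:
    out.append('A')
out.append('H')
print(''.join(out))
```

Execution trace: 'E' (try body) → 'V' (except TypeError) → 'A' (finally) → 'H' (after the try/except). Output: EVAH

Answer: EVAH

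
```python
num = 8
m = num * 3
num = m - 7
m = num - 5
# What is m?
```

Trace:
`num = 8` → num = 8
`m = num * 3` → m = 24
`num = m - 7` → num = 17
`m = num - 5` → m = 12
So m = 12

Answer: 12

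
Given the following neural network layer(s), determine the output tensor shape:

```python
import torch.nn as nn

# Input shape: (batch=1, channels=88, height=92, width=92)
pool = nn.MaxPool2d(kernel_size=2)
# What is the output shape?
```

Input: (1, 88, 92, 92) -> Output: (1, 88, 46, 46)

Answer: (1, 88, 46, 46)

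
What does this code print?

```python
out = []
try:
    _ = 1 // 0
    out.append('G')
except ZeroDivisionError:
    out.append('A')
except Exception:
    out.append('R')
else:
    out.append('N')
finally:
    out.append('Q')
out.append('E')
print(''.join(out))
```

Execution trace: 'A' (except ZeroDivisionError) → 'Q' (finally) → 'E' (after the try/except). Output: AQE

Answer: AQE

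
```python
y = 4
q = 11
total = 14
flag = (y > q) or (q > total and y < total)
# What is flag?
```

Trace:
`y = 4` → y = 4
`q = 11` → q = 11
`total = 14` → total = 14
`flag = (y > q) or (q > total and y < total)` → flag = False
So flag = False

Answer: False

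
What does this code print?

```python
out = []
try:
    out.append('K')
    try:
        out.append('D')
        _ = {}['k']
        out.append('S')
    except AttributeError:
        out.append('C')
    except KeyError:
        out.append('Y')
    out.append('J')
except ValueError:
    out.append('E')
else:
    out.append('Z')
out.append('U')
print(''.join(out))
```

Execution trace: 'K' (try body) → 'D' (inner try body) → 'Y' (inner except KeyError) → 'J' (try body, no exception) → 'Z' (else) → 'U' (after the try/except). Output: KDYJZU

Answer: KDYJZU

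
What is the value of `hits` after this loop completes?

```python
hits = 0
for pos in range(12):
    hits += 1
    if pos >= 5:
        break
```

Loop breaks when pos reaches 5, hits is 6
`hits` takes the values: 0 → 1 → 2 → 3 → 4 → 5 → 6

Answer: 6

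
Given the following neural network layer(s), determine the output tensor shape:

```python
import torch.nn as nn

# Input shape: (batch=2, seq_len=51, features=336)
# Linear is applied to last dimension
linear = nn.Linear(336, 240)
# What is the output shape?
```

Input: (2, 51, 336) -> Output: (2, 51, 240)

Answer: (2, 51, 240)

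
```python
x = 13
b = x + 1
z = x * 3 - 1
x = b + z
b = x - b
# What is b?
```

Trace:
`x = 13` → x = 13
`b = x + 1` → b = 14
`z = x * 3 - 1` → z = 38
`x = b + z` → x = 52
`b = x - b` → b = 38
So b = 38

Answer: 38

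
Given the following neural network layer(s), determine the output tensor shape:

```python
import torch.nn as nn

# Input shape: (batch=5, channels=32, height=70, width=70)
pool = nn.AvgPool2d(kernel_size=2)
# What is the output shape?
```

Input: (5, 32, 70, 70) -> Output: (5, 32, 35, 35)

Answer: (5, 32, 35, 35)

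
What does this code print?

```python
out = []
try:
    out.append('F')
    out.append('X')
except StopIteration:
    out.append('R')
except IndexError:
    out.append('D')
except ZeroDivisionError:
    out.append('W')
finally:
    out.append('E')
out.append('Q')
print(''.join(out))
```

Execution trace: 'F' (try body) → 'X' (try body, no exception) → 'E' (finally) → 'Q' (after the try/except). Output: FXEQ

Answer: FXEQ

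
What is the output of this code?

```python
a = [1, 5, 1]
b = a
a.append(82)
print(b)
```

Key concept: basic list aliasing.
Step by step:
`a = [1, 5, 1]` → a = [1, 5, 1]
`b = a` → b = [1, 5, 1] (same object as a)
`a.append(82)` → a = [1, 5, 1, 82] (same object as b); b = [1, 5, 1, 82] (same object as a)
`print(b)` → prints [1, 5, 1, 82]

Answer: [1, 5, 1, 82]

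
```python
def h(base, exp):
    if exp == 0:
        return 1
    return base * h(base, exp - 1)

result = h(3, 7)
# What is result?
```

h(3, 7) = 3 * 3 * 3 * 3 * 3 * 3 * 3 = 2187

Answer: 2187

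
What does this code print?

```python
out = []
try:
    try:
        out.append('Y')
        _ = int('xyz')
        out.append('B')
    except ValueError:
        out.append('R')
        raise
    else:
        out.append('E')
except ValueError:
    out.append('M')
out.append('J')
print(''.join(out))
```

Execution trace: 'Y' (inner try body) → 'R' (inner except ValueError) → 'M' (outer except ValueError) → 'J' (after the try/except). Output: YRMJ

Answer: YRMJ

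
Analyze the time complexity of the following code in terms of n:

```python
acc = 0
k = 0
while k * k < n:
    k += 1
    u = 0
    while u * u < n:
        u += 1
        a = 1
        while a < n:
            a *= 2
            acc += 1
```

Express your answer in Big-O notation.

Each loop level contributes: √n × √n × log n. Multiplying the contributions gives O(n log n).

Answer: O(n log n)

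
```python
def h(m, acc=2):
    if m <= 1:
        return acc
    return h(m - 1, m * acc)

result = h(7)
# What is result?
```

Accumulator trace (n, acc): (7, 2) -> (6, 14) -> (5, 84) -> (4, 420) -> (3, 1680) -> (2, 5040) -> (1, 10080) -> return 10080

Answer: 10080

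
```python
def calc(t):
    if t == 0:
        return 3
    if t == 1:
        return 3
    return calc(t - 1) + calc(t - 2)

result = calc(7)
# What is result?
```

Build up from base cases: calc(0)=3, calc(1)=3, calc(2)=6, calc(3)=9, calc(4)=15, calc(5)=24, calc(6)=39, ..., calc(7)=63

Answer: 63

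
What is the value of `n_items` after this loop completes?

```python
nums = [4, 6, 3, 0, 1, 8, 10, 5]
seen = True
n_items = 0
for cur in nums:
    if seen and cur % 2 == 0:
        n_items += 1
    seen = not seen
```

Count even values at even positions
`n_items` takes the values: 0 → 1 → 2

Answer: 2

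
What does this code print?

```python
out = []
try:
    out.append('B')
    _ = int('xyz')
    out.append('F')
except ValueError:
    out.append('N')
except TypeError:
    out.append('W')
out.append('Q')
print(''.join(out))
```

Execution trace: 'B' (try body) → 'N' (except ValueError) → 'Q' (after the try/except). Output: BNQ

Answer: BNQ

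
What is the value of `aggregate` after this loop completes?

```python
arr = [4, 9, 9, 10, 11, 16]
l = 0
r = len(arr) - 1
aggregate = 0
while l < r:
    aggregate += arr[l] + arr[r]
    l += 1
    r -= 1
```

Sum of pairs from ends
`aggregate` takes the values: 0 → 20 → 40 → 59

Answer: 59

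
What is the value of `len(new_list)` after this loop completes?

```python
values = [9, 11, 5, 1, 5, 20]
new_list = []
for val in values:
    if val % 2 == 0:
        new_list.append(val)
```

Count even numbers in [9, 11, 5, 1, 5, 20]
`new_list` takes the values: [] → [20]
So `len(new_list)` = 1

Answer: 1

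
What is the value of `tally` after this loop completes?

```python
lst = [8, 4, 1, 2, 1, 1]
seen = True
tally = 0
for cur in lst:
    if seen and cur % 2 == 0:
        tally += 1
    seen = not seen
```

Count even values at even positions
`tally` takes the values: 0 → 1

Answer: 1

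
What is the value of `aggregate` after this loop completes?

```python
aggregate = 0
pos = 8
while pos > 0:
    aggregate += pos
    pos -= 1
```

Sum 8 down to 1
`aggregate` takes the values: 0 → 8 → 15 → 21 → 26 → 30 → 33 → 35 → 36

Answer: 36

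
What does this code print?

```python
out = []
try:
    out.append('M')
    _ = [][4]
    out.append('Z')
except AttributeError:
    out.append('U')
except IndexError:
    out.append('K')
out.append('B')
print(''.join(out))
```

Execution trace: 'M' (try body) → 'K' (except IndexError) → 'B' (after the try/except). Output: MKB

Answer: MKB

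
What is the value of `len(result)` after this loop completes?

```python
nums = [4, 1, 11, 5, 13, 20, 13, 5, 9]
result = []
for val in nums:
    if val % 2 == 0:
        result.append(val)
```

Count even numbers in [4, 1, 11, 5, 13, 20, 13, 5, 9]
`result` takes the values: [] → [4] → [4, 20]
So `len(result)` = 2

Answer: 2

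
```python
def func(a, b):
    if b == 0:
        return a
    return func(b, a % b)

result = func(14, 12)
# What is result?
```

func(14, 12) -> func(12, 2) -> func(2, 0) -> 2

Answer: 2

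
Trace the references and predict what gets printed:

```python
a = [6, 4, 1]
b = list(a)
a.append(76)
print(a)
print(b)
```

Key concept: list() constructor creates copy.
Step by step:
`a = [6, 4, 1]` → a = [6, 4, 1]
`b = list(a)` → b = [6, 4, 1]
`a.append(76)` → a = [6, 4, 1, 76]
`print(a)` → prints [6, 4, 1, 76]
`print(b)` → prints [6, 4, 1]

Answer:
[6, 4, 1, 76]
[6, 4, 1]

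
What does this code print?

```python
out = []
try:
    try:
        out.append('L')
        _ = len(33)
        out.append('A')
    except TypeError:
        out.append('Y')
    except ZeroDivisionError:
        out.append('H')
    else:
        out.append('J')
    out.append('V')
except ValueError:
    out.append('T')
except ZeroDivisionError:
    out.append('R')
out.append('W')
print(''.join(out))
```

Execution trace: 'L' (inner try body) → 'Y' (inner except TypeError) → 'V' (try body, no exception) → 'W' (after the try/except). Output: LYVW

Answer: LYVW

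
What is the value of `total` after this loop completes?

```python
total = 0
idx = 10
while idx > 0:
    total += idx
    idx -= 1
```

Sum 10 down to 1
`total` takes the values: 0 → 10 → 19 → 27 → 34 → 40 → 45 → 49 → 52 → 54 → 55

Answer: 55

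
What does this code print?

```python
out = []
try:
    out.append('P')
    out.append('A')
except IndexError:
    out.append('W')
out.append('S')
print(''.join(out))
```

Execution trace: 'P' (try body) → 'A' (try body, no exception) → 'S' (after the try/except). Output: PAS

Answer: PAS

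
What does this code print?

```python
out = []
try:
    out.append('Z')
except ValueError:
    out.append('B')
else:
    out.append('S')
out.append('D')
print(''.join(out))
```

Execution trace: 'Z' (try body, no exception) → 'S' (else) → 'D' (after the try/except). Output: ZSD

Answer: ZSD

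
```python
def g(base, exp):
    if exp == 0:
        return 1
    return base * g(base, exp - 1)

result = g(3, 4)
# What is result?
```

g(3, 4) = 3 * 3 * 3 * 3 = 81

Answer: 81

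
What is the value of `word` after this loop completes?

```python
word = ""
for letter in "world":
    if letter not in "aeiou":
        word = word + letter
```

Remove vowels from 'world'
`word` takes the values: "" → "w" → "wr" → "wrl" → "wrld"

Answer: "wrld"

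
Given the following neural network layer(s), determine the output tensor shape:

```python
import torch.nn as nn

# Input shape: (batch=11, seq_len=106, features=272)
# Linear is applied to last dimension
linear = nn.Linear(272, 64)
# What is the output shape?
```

Input: (11, 106, 272) -> Output: (11, 106, 64)

Answer: (11, 106, 64)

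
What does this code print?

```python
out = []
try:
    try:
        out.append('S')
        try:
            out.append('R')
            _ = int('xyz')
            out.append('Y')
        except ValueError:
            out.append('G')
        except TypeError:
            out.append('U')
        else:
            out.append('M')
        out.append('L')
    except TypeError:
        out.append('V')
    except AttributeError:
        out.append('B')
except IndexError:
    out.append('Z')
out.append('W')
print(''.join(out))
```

Execution trace: 'S' (try body) → 'R' (inner try body) → 'G' (inner except ValueError) → 'L' (try body, no exception) → 'W' (after the try/except). Output: SRGLW

Answer: SRGLW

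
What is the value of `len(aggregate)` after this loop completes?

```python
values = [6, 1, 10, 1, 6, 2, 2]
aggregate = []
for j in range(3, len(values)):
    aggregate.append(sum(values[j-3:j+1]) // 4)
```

Number of 4-element averages
`aggregate` takes the values: [] → [4] → [4, 4] → [4, 4, 4] → [4, 4, 4, 2]
So `len(aggregate)` = 4

Answer: 4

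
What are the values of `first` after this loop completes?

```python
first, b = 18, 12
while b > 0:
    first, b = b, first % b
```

GCD of 18 and 12
`first` takes the values: 18 → 12 → 6

Answer: 6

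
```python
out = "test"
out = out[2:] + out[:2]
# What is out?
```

Trace:
`out = "test"` → out = 'test'
`out = out[2:] + out[:2]` → out = 'stte'
So out = 'stte'

Answer: 'stte'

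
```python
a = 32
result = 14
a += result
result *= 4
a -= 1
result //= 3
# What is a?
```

Trace:
`a = 32` → a = 32
`result = 14` → result = 14
`a += result` → a = 46
`result *= 4` → result = 56
`a -= 1` → a = 45
`result //= 3` → result = 18
So a = 45

Answer: 45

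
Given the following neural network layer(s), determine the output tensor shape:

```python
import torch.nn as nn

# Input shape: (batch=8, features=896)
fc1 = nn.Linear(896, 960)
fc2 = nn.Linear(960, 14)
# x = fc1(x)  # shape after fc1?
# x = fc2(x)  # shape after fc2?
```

Input: (8, 896) -> after fc1: (8, 960) -> Output: (8, 14)

Answer: (8, 14)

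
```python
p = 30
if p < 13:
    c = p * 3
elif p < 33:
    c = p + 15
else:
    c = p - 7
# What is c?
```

Trace:
`p = 30` → p = 30
`if p < 13: ...` → p < 13 is False, p < 33 is True → c = 45
So c = 45

Answer: 45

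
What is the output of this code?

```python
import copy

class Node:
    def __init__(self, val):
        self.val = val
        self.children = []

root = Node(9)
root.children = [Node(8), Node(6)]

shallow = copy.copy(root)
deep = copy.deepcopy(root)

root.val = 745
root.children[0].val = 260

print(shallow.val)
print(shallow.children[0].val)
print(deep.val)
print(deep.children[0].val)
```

Key concept: deep copy with custom objects.
Step by step:
`root = Node(9)` → root = Node(val=9, children=[])
`root.children = [Node(8), Node(6)]` → root = Node(val=9, children=[Node(val=8, children=[]), Node(val=6, children=[])])
`shallow = copy.copy(root)` → shallow = Node(val=9, children=[Node(val=8, children=[]), Node(val=6, children=[])])
`deep = copy.deepcopy(root)` → deep = Node(val=9, children=[Node(val=8, children=[]), Node(val=6, children=[])])
`root.val = 745` → root = Node(val=745, children=[Node(val=8, children=[]), Node(val=6, children=[])])
`root.children[0].val = 260` → root = Node(val=745, children=[Node(val=260, children=[]), Node(val=6, children=[])]); shallow = Node(val=9, children=[Node(val=260, children=[]), Node(val=6, children=[])])
`print(shallow.val)` → prints 9
`print(shallow.children[0].val)` → prints 260
`print(deep.val)` → prints 9
`print(deep.children[0].val)` → prints 8

Answer:
9
260
9
8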